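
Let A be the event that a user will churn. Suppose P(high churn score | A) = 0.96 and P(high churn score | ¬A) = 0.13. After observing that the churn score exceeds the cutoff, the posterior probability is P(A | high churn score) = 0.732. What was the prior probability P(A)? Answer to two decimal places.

P(A) = 0.27

Bayes' rule in odds form gives O(A|E) = O(A)·[P(E|A)/P(E|¬A)], hence O(A) = O(A|E)/LR.
Posterior odds = 0.732/(1−0.732) = 2.7313. LR = 0.96/0.13 = 7.3846.
Prior odds = 2.7313/7.3846 = 0.3699, so P(A) = 0.3699/(1+0.3699) ≈ 0.27.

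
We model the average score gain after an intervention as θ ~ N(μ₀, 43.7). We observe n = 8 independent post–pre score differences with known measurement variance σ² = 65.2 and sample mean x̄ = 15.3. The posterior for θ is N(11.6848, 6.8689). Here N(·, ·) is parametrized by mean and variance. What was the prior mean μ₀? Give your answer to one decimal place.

With known observation variance, the Normal–Normal posterior has precision τ_n = τ₀ + n/σ² and mean μ_n = (τ₀μ₀ + (n/σ²)x̄)/τ_n.
Here τ₀ = 1/43.7 = 0.022883 and τ_data = 8/65.2 = 0.122699, so τ_n = 0.145582.
Rearranging for μ₀: μ₀ = (μ_n·τ_n − τ_data·x̄)/τ₀ = (11.6848·0.145582 − 0.122699·15.3) / 0.022883 = -0.176198/0.022883 ≈ -7.7.

μ₀ = -7.7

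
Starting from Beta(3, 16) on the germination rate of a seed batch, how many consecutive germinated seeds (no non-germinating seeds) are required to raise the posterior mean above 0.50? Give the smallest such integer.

k = 14

After k germinated seeds and 0 non-germinating seeds the posterior is Beta(3+k, 16), with mean (3+k)/(3+16+k).
Set (3+k)/(19+k) > 0.50 and solve: k > (0.50·19 − 3)/(1 − 0.50) = 13.000.
The smallest integer exceeding 13.000 is 14.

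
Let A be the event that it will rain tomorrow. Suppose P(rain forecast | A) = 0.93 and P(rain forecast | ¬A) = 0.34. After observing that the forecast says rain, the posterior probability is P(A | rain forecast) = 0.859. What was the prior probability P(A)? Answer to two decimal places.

P(A) = 0.69

Bayes' rule in odds form gives O(A|E) = O(A)·[P(E|A)/P(E|¬A)], hence O(A) = O(A|E)/LR.
Posterior odds = 0.859/(1−0.859) = 6.0922. LR = 0.93/0.34 = 2.7353.
Prior odds = 6.0922/2.7353 = 2.2273, so P(A) = 2.2273/(1+2.2273) ≈ 0.69.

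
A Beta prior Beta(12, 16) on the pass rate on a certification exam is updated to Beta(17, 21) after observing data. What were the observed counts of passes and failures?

5 passes and 5 failures

Under Beta–binomial conjugacy the posterior parameters are (a+s, b+f).
Match parameters: s=17−12=5, f=21−16=5.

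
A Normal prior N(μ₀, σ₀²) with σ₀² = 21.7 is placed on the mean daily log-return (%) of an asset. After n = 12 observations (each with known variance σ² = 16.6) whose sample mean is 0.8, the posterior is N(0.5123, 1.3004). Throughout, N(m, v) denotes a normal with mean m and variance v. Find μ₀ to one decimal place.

With known observation variance, the Normal–Normal posterior has precision τ_n = τ₀ + n/σ² and mean μ_n = (τ₀μ₀ + (n/σ²)x̄)/τ_n.
Here τ₀ = 1/21.7 = 0.046083 and τ_data = 12/16.6 = 0.722892, so τ_n = 0.768975.
Rearranging for μ₀: μ₀ = (μ_n·τ_n − τ_data·x̄)/τ₀ = (0.5123·0.768975 − 0.722892·0.8) / 0.046083 = -0.184368/0.046083 ≈ -4.0.

μ₀ = -4.0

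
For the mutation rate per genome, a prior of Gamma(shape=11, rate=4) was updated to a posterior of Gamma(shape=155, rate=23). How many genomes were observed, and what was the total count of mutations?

n = 19 genomes with total 144 mutations

Gamma–Poisson conjugacy: posterior shape = α + Σxᵢ, posterior rate = β + n.
Matching: Σxᵢ = 155 − 11 = 144 and n = 23 − 4 = 19.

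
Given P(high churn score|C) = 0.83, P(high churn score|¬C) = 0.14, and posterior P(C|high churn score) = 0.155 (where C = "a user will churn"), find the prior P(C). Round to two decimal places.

Bayes' rule in odds form gives O(C|E) = O(C)·[P(E|C)/P(E|¬C)], hence O(C) = O(C|E)/LR.
Posterior odds = 0.155/(1−0.155) = 0.1834. LR = 0.83/0.14 = 5.9286.
Prior odds = 0.1834/5.9286 = 0.0309, so P(C) = 0.0309/(1+0.0309) ≈ 0.03.

P(C) = 0.03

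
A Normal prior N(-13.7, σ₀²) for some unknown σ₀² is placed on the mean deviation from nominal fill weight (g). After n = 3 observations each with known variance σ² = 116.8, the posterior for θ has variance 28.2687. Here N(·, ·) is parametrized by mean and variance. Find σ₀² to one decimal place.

For the Normal–Normal model with known σ², precisions add: τ_n = τ₀ + n/σ².
So 1/σ₀² = 1/28.2687 − 3/116.8 = 0.035375 − 0.025685 = 0.009690.
Hence σ₀² = 1/0.009690 ≈ 103.2.

σ₀² = 103.2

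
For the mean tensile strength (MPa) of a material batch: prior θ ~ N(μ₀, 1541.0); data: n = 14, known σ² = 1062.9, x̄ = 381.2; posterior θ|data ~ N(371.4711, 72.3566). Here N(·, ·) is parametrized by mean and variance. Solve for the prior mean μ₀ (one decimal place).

μ₀ = 174.0

With known observation variance, the Normal–Normal posterior has precision τ_n = τ₀ + n/σ² and mean μ_n = (τ₀μ₀ + (n/σ²)x̄)/τ_n.
Here τ₀ = 1/1541.0 = 0.000649 and τ_data = 14/1062.9 = 0.013172, so τ_n = 0.013821.
Rearranging for μ₀: μ₀ = (μ_n·τ_n − τ_data·x̄)/τ₀ = (371.4711·0.013821 − 0.013172·381.2) / 0.000649 = 0.112936/0.000649 ≈ 174.0.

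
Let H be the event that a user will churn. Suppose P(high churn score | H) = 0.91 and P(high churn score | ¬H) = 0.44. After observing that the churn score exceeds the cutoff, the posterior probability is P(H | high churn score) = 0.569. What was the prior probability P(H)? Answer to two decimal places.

P(H) = 0.39

Bayes' rule in odds form gives O(H|E) = O(H)·[P(E|H)/P(E|¬H)], hence O(H) = O(H|E)/LR.
Posterior odds = 0.569/(1−0.569) = 1.3202. LR = 0.91/0.44 = 2.0682.
Prior odds = 1.3202/2.0682 = 0.6383, so P(H) = 0.6383/(1+0.6383) ≈ 0.39.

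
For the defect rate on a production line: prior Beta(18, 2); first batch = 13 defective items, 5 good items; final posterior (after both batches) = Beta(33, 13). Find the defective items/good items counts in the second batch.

2 defective items and 6 good items

Because Beta–binomial updating is additive in the counts, the combined data contributed (α_post−α_prior, β_post−β_prior) successes and failures.
Total across both batches: 33−18=15 defective items, 13−2=11 good items.
Subtract the first batch: 15−13=2 defective items and 11−5=6 good items.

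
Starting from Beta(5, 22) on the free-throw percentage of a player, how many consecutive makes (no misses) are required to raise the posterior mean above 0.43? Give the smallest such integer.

After k makes and 0 misses the posterior is Beta(5+k, 22), with mean (5+k)/(5+22+k).
Set (5+k)/(27+k) > 0.43 and solve: k > (0.43·27 − 5)/(1 − 0.43) = 11.596.
The smallest integer exceeding 11.596 is 12, and checking k=12: (17)/(39) = 0.4359 > 0.43.

k = 12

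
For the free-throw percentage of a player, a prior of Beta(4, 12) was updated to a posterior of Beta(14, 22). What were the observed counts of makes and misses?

10 makes and 10 misses

Under Beta–binomial conjugacy the posterior parameters are (a+s, b+f).
Match parameters: s=14−4=10, f=22−12=10.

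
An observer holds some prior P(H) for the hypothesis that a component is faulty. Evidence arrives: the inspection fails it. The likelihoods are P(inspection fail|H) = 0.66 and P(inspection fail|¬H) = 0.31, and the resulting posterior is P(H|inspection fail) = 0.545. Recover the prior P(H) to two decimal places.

P(H) = 0.36

In odds form, posterior odds = prior odds × likelihood ratio, so prior odds = posterior odds ÷ LR.
Posterior odds = 0.545/(1−0.545) = 1.1978. LR = 0.66/0.31 = 2.1290.
Prior odds = 1.1978/2.1290 = 0.5626, so P(H) = 0.5626/(1+0.5626) ≈ 0.36.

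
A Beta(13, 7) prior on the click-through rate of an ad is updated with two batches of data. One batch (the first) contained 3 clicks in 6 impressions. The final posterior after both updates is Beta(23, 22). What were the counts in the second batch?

7 clicks and 12 non-clicks

Because Beta–binomial updating is additive in the counts, the combined data contributed (α_post−α_prior, β_post−β_prior) successes and failures.
Total across both batches: 23−13=10 clicks, 22−7=15 non-clicks.
Subtract the first batch: 10−3=7 clicks and 15−3=12 non-clicks.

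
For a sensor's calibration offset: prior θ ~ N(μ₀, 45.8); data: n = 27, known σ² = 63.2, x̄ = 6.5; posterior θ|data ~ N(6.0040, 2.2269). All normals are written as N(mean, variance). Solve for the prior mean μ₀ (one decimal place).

With known observation variance, the Normal–Normal posterior has precision τ_n = τ₀ + n/σ² and mean μ_n = (τ₀μ₀ + (n/σ²)x̄)/τ_n.
Here τ₀ = 1/45.8 = 0.021834 and τ_data = 27/63.2 = 0.427215, so τ_n = 0.449049.
Rearranging for μ₀: μ₀ = (μ_n·τ_n − τ_data·x̄)/τ₀ = (6.0040·0.449049 − 0.427215·6.5) / 0.021834 = -0.080807/0.021834 ≈ -3.7.

μ₀ = -3.7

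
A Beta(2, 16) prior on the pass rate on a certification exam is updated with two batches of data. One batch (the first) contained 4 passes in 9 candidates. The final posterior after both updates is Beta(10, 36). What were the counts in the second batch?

Because Beta–binomial updating is additive in the counts, the combined data contributed (α_post−α_prior, β_post−β_prior) successes and failures.
Total across both batches: 10−2=8 passes, 36−16=20 failures.
Subtract the first batch: 8−4=4 passes and 20−5=15 failures.

4 passes and 15 failures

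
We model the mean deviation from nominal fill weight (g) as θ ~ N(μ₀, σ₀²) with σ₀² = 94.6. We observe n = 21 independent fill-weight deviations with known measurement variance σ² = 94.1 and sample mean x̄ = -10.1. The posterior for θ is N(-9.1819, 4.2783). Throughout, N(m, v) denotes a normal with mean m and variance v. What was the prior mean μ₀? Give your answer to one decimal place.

μ₀ = 10.2

With known observation variance, the Normal–Normal posterior has precision τ_n = τ₀ + n/σ² and mean μ_n = (τ₀μ₀ + (n/σ²)x̄)/τ_n.
Here τ₀ = 1/94.6 = 0.010571 and τ_data = 21/94.1 = 0.223167, so τ_n = 0.233738.
Rearranging for μ₀: μ₀ = (μ_n·τ_n − τ_data·x̄)/τ₀ = (-9.1819·0.233738 − 0.223167·-10.1) / 0.010571 = 0.107828/0.010571 ≈ 10.2.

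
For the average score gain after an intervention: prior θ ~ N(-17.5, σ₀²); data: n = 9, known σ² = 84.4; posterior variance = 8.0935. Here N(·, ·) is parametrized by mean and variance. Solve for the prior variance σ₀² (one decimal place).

Posterior precision equals prior precision plus data precision: 1/σ_n² = 1/σ₀² + n/σ².
So 1/σ₀² = 1/8.0935 − 9/84.4 = 0.123556 − 0.106635 = 0.016921.
Hence σ₀² = 1/0.016921 ≈ 59.1.

σ₀² = 59.1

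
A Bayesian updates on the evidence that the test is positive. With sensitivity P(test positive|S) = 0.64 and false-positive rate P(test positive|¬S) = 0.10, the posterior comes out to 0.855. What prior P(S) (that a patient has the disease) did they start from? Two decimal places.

In odds form, posterior odds = prior odds × likelihood ratio, so prior odds = posterior odds ÷ LR.
Posterior odds = 0.855/(1−0.855) = 5.8966. LR = 0.64/0.10 = 6.4000.
Prior odds = 5.8966/6.4000 = 0.9213, so P(S) = 0.9213/(1+0.9213) ≈ 0.48.

P(S) = 0.48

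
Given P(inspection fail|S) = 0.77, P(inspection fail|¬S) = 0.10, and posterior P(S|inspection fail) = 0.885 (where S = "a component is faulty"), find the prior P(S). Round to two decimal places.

P(S) = 0.50

In odds form, posterior odds = prior odds × likelihood ratio, so prior odds = posterior odds ÷ LR.
Posterior odds = 0.885/(1−0.885) = 7.6957. LR = 0.77/0.10 = 7.7000.
Prior odds = 7.6957/7.7000 = 0.9994, so P(S) = 0.9994/(1+0.9994) ≈ 0.50.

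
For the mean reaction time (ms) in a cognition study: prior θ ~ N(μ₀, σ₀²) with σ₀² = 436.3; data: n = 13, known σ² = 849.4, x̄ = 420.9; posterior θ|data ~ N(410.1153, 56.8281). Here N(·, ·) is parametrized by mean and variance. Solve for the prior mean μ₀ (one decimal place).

μ₀ = 338.1

With known observation variance, the Normal–Normal posterior has precision τ_n = τ₀ + n/σ² and mean μ_n = (τ₀μ₀ + (n/σ²)x̄)/τ_n.
Here τ₀ = 1/436.3 = 0.002292 and τ_data = 13/849.4 = 0.015305, so τ_n = 0.017597.
Rearranging for μ₀: μ₀ = (μ_n·τ_n − τ_data·x̄)/τ₀ = (410.1153·0.017597 − 0.015305·420.9) / 0.002292 = 0.774924/0.002292 ≈ 338.1.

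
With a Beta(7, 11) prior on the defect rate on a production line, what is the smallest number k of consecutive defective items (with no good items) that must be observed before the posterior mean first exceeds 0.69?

k = 18

After k defective items and 0 good items the posterior is Beta(7+k, 11), with mean (7+k)/(7+11+k).
Set (7+k)/(18+k) > 0.69 and solve: k > (0.69·18 − 7)/(1 − 0.69) = 17.484.
The smallest integer exceeding 17.484 is 18, and checking k=18: (25)/(36) = 0.6944 > 0.69.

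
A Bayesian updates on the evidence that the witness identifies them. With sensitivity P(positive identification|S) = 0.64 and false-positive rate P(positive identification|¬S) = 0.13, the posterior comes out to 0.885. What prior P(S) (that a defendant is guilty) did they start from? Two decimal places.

Bayes' rule in odds form gives O(S|E) = O(S)·[P(E|S)/P(E|¬S)], hence O(S) = O(S|E)/LR.
Posterior odds = 0.885/(1−0.885) = 7.6957. LR = 0.64/0.13 = 4.9231.
Prior odds = 7.6957/4.9231 = 1.5632, so P(S) = 1.5632/(1+1.5632) ≈ 0.61.

P(S) = 0.61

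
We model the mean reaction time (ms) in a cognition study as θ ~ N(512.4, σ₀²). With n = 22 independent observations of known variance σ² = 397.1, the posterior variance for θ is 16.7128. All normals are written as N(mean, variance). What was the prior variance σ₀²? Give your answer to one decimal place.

σ₀² = 225.6

Posterior precision equals prior precision plus data precision: 1/σ_n² = 1/σ₀² + n/σ².
So 1/σ₀² = 1/16.7128 − 22/397.1 = 0.059834 − 0.055402 = 0.004432.
Hence σ₀² = 1/0.004432 ≈ 225.6.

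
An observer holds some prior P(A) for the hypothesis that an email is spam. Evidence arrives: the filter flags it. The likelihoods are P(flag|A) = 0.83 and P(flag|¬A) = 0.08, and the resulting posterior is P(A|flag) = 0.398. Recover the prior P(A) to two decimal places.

P(A) = 0.06

Bayes' rule in odds form gives O(A|E) = O(A)·[P(E|A)/P(E|¬A)], hence O(A) = O(A|E)/LR.
Posterior odds = 0.398/(1−0.398) = 0.6611. LR = 0.83/0.08 = 10.3750.
Prior odds = 0.6611/10.3750 = 0.0637, so P(A) = 0.0637/(1+0.0637) ≈ 0.06.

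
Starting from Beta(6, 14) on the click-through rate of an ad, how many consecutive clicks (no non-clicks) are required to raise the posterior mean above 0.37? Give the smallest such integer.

k = 3

After k clicks and 0 non-clicks the posterior is Beta(6+k, 14), with mean (6+k)/(6+14+k).
Set (6+k)/(20+k) > 0.37 and solve: k > (0.37·20 − 6)/(1 − 0.37) = 2.222.
The smallest integer exceeding 2.222 is 3.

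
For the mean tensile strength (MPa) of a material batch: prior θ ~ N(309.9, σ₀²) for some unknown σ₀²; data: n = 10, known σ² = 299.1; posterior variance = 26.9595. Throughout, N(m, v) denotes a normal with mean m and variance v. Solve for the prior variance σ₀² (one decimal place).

σ₀² = 273.3

Posterior precision equals prior precision plus data precision: 1/σ_n² = 1/σ₀² + n/σ².
So 1/σ₀² = 1/26.9595 − 10/299.1 = 0.037093 − 0.033434 = 0.003659.
Hence σ₀² = 1/0.003659 ≈ 273.3.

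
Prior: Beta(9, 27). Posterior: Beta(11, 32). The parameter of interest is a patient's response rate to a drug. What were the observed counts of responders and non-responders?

2 responders and 5 non-responders

Beta is conjugate to the binomial likelihood: posterior = Beta(α+s, β+f).
So s = 11 − 9 = 2 and f = 32 − 27 = 5.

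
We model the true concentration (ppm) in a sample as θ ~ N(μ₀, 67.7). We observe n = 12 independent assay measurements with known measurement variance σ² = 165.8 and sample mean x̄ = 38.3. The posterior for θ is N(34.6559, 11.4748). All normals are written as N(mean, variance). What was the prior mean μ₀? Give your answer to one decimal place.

μ₀ = 16.8

With known observation variance, the Normal–Normal posterior has precision τ_n = τ₀ + n/σ² and mean μ_n = (τ₀μ₀ + (n/σ²)x̄)/τ_n.
Here τ₀ = 1/67.7 = 0.014771 and τ_data = 12/165.8 = 0.072376, so τ_n = 0.087147.
Rearranging for μ₀: μ₀ = (μ_n·τ_n − τ_data·x̄)/τ₀ = (34.6559·0.087147 − 0.072376·38.3) / 0.014771 = 0.248157/0.014771 ≈ 16.8.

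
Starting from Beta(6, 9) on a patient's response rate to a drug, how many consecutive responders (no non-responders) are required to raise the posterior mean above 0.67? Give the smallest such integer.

After k responders and 0 non-responders the posterior is Beta(6+k, 9), with mean (6+k)/(6+9+k).
Set (6+k)/(15+k) > 0.67 and solve: k > (0.67·15 − 6)/(1 − 0.67) = 12.273.
The smallest integer exceeding 12.273 is 13.

k = 13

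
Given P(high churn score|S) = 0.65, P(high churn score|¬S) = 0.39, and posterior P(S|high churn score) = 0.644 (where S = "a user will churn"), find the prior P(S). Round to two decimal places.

In odds form, posterior odds = prior odds × likelihood ratio, so prior odds = posterior odds ÷ LR.
Posterior odds = 0.644/(1−0.644) = 1.8090. LR = 0.65/0.39 = 1.6667.
Prior odds = 1.8090/1.6667 = 1.0854, so P(S) = 1.0854/(1+1.0854) ≈ 0.52.

P(S) = 0.52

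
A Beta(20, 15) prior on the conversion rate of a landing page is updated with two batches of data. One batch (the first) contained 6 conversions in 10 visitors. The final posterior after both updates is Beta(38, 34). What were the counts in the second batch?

12 conversions and 15 bounces

Because Beta–binomial updating is additive in the counts, the combined data contributed (α_post−α_prior, β_post−β_prior) successes and failures.
Total across both batches: 38−20=18 conversions, 34−15=19 bounces.
Subtract the first batch: 18−6=12 conversions and 19−4=15 bounces.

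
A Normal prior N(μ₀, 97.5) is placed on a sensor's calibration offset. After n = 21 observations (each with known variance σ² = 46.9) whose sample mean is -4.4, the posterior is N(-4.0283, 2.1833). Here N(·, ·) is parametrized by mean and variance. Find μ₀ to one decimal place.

With known observation variance, the Normal–Normal posterior has precision τ_n = τ₀ + n/σ² and mean μ_n = (τ₀μ₀ + (n/σ²)x̄)/τ_n.
Here τ₀ = 1/97.5 = 0.010256 and τ_data = 21/46.9 = 0.447761, so τ_n = 0.458017.
Rearranging for μ₀: μ₀ = (μ_n·τ_n − τ_data·x̄)/τ₀ = (-4.0283·0.458017 − 0.447761·-4.4) / 0.010256 = 0.125119/0.010256 ≈ 12.2.

μ₀ = 12.2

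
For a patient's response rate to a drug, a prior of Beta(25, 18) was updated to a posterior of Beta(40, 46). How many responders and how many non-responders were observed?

15 responders and 28 non-responders

Beta is conjugate to the binomial likelihood: posterior = Beta(a+s, b+f).
So s = 40 − 25 = 15 and f = 46 − 18 = 28.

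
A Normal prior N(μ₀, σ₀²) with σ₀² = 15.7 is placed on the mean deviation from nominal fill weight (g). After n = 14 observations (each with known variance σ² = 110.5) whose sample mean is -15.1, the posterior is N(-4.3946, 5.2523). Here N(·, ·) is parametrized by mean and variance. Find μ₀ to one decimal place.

μ₀ = 16.9

With known observation variance, the Normal–Normal posterior has precision τ_n = τ₀ + n/σ² and mean μ_n = (τ₀μ₀ + (n/σ²)x̄)/τ_n.
Here τ₀ = 1/15.7 = 0.063694 and τ_data = 14/110.5 = 0.126697, so τ_n = 0.190391.
Rearranging for μ₀: μ₀ = (μ_n·τ_n − τ_data·x̄)/τ₀ = (-4.3946·0.190391 − 0.126697·-15.1) / 0.063694 = 1.076432/0.063694 ≈ 16.9.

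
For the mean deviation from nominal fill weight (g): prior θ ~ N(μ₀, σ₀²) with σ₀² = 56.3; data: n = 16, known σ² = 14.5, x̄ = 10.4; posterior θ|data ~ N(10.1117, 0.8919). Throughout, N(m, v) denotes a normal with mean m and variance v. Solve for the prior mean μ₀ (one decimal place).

With known observation variance, the Normal–Normal posterior has precision τ_n = τ₀ + n/σ² and mean μ_n = (τ₀μ₀ + (n/σ²)x̄)/τ_n.
Here τ₀ = 1/56.3 = 0.017762 and τ_data = 16/14.5 = 1.103448, so τ_n = 1.121210.
Rearranging for μ₀: μ₀ = (μ_n·τ_n − τ_data·x̄)/τ₀ = (10.1117·1.121210 − 1.103448·10.4) / 0.017762 = -0.138520/0.017762 ≈ -7.8.

μ₀ = -7.8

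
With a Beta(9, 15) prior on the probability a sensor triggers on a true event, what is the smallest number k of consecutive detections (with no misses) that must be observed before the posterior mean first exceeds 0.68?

After k detections and 0 misses the posterior is Beta(9+k, 15), with mean (9+k)/(9+15+k).
Set (9+k)/(24+k) > 0.68 and solve: k > (0.68·24 − 9)/(1 − 0.68) = 22.875.
The smallest integer exceeding 22.875 is 23, and checking k=23: (32)/(47) = 0.6809 > 0.68.

k = 23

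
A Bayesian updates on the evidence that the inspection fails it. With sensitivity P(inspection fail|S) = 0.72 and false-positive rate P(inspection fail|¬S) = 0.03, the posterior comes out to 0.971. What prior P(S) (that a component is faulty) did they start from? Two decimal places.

P(S) = 0.58

In odds form, posterior odds = prior odds × likelihood ratio, so prior odds = posterior odds ÷ LR.
Posterior odds = 0.971/(1−0.971) = 33.4828. LR = 0.72/0.03 = 24.0000.
Prior odds = 33.4828/24.0000 = 1.3951, so P(S) = 1.3951/(1+1.3951) ≈ 0.58.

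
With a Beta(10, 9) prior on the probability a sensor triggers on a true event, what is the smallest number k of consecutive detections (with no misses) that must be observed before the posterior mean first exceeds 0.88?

After k detections and 0 misses the posterior is Beta(10+k, 9), with mean (10+k)/(10+9+k).
Set (10+k)/(19+k) > 0.88 and solve: k > (0.88·19 − 10)/(1 − 0.88) = 56.000.
The smallest integer exceeding 56.000 is 57.

k = 57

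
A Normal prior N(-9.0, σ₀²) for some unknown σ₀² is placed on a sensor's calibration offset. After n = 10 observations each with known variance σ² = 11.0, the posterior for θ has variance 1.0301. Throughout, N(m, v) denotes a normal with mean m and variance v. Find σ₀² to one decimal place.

For the Normal–Normal model with known σ², precisions add: τ_n = τ₀ + n/σ².
So 1/σ₀² = 1/1.0301 − 10/11.0 = 0.970780 − 0.909091 = 0.061689.
Hence σ₀² = 1/0.061689 ≈ 16.2.

σ₀² = 16.2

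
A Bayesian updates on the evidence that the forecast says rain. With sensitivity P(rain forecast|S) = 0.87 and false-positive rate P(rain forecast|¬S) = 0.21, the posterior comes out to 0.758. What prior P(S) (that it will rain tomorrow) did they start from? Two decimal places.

Bayes' rule in odds form gives O(S|E) = O(S)·[P(E|S)/P(E|¬S)], hence O(S) = O(S|E)/LR.
Posterior odds = 0.758/(1−0.758) = 3.1322. LR = 0.87/0.21 = 4.1429.
Prior odds = 3.1322/4.1429 = 0.7560, so P(S) = 0.7560/(1+0.7560) ≈ 0.43.

P(S) = 0.43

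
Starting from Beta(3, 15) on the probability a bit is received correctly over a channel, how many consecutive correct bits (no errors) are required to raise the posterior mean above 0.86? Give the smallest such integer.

k = 90

After k correct bits and 0 errors the posterior is Beta(3+k, 15), with mean (3+k)/(3+15+k).
Set (3+k)/(18+k) > 0.86 and solve: k > (0.86·18 − 3)/(1 − 0.86) = 89.143.
The smallest integer exceeding 89.143 is 90.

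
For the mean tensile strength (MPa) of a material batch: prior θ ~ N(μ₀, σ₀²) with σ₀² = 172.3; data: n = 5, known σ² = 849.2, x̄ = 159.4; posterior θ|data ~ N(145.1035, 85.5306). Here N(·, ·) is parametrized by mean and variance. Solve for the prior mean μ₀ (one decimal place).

The posterior mean is a precision-weighted average: μ_n = (τ₀μ₀ + τ_data·x̄)/(τ₀+τ_data), with τ₀=1/σ₀² and τ_data=n/σ².
Here τ₀ = 1/172.3 = 0.005804 and τ_data = 5/849.2 = 0.005888, so τ_n = 0.011692.
Rearranging for μ₀: μ₀ = (μ_n·τ_n − τ_data·x̄)/τ₀ = (145.1035·0.011692 − 0.005888·159.4) / 0.005804 = 0.758003/0.005804 ≈ 130.6.

μ₀ = 130.6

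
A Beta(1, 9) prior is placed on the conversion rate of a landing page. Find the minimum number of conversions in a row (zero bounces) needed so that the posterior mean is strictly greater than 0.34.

k = 4

After k conversions and 0 bounces the posterior is Beta(1+k, 9), with mean (1+k)/(1+9+k).
Set (1+k)/(10+k) > 0.34 and solve: k > (0.34·10 − 1)/(1 − 0.34) = 3.636.
The smallest integer exceeding 3.636 is 4, and checking k=4: (5)/(14) = 0.3571 > 0.34.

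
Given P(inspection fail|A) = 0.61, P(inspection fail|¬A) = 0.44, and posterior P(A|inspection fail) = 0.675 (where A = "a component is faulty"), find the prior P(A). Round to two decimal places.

P(A) = 0.60

In odds form, posterior odds = prior odds × likelihood ratio, so prior odds = posterior odds ÷ LR.
Posterior odds = 0.675/(1−0.675) = 2.0769. LR = 0.61/0.44 = 1.3864.
Prior odds = 2.0769/1.3864 = 1.4981, so P(A) = 1.4981/(1+1.4981) ≈ 0.60.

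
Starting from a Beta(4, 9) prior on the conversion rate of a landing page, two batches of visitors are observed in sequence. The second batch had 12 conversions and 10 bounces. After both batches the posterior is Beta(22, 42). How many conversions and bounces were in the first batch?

Sequential conjugate updates are equivalent to a single update on the pooled data, so total successes = posterior α − prior α and total failures = posterior β − prior β.
Total across both batches: 22−4=18 conversions, 42−9=33 bounces.
Subtract the second batch: 18−12=6 conversions and 33−10=23 bounces.

6 conversions and 23 bounces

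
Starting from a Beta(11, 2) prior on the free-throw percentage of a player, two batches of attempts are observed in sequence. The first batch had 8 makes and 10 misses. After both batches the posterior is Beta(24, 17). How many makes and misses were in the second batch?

Sequential conjugate updates are equivalent to a single update on the pooled data, so total successes = posterior α − prior α and total failures = posterior β − prior β.
Total across both batches: 24−11=13 makes, 17−2=15 misses.
Subtract the first batch: 13−8=5 makes and 15−10=5 misses.

5 makes and 5 misses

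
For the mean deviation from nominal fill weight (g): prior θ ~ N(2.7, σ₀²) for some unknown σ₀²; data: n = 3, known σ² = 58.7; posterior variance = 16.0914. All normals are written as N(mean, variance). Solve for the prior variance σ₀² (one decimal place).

σ₀² = 90.6

For the Normal–Normal model with known σ², precisions add: τ_n = τ₀ + n/σ².
So 1/σ₀² = 1/16.0914 − 3/58.7 = 0.062145 − 0.051107 = 0.011038.
Hence σ₀² = 1/0.011038 ≈ 90.6.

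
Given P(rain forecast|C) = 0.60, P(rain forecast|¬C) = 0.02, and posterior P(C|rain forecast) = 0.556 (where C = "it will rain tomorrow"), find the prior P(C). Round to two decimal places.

P(C) = 0.04

Bayes' rule in odds form gives O(C|E) = O(C)·[P(E|C)/P(E|¬C)], hence O(C) = O(C|E)/LR.
Posterior odds = 0.556/(1−0.556) = 1.2523. LR = 0.60/0.02 = 30.0000.
Prior odds = 1.2523/30.0000 = 0.0417, so P(C) = 0.0417/(1+0.0417) ≈ 0.04.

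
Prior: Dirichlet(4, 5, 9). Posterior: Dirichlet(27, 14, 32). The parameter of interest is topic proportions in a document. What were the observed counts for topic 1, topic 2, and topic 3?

For a Dirichlet(α) prior with multinomial counts c, the posterior is Dirichlet(α + c) componentwise.
Counts are posterior − prior componentwise: 27−4=23, 14−5=9, 32−9=23.

counts (23, 9, 23)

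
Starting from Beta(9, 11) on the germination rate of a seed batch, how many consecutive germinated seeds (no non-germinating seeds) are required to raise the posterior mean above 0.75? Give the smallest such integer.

After k germinated seeds and 0 non-germinating seeds the posterior is Beta(9+k, 11), with mean (9+k)/(9+11+k).
Set (9+k)/(20+k) > 0.75 and solve: k > (0.75·20 − 9)/(1 − 0.75) = 24.000.
The smallest integer exceeding 24.000 is 25, and checking k=25: (34)/(45) = 0.7556 > 0.75.

k = 25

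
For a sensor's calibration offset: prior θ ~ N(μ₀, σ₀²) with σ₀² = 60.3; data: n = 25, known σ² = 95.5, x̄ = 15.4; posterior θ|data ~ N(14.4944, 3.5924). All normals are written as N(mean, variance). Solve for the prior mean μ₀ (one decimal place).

The posterior mean is a precision-weighted average: μ_n = (τ₀μ₀ + τ_data·x̄)/(τ₀+τ_data), with τ₀=1/σ₀² and τ_data=n/σ².
Here τ₀ = 1/60.3 = 0.016584 and τ_data = 25/95.5 = 0.261780, so τ_n = 0.278364.
Rearranging for μ₀: μ₀ = (μ_n·τ_n − τ_data·x̄)/τ₀ = (14.4944·0.278364 − 0.261780·15.4) / 0.016584 = 0.003307/0.016584 ≈ 0.2.

μ₀ = 0.2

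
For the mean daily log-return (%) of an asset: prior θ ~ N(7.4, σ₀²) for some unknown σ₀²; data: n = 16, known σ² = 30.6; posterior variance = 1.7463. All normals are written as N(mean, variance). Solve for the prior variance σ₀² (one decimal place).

For the Normal–Normal model with known σ², precisions add: τ_n = τ₀ + n/σ².
So 1/σ₀² = 1/1.7463 − 16/30.6 = 0.572639 − 0.522876 = 0.049763.
Hence σ₀² = 1/0.049763 ≈ 20.1.

σ₀² = 20.1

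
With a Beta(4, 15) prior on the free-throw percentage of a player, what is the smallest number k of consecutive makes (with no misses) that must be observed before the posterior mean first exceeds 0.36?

k = 5

After k makes and 0 misses the posterior is Beta(4+k, 15), with mean (4+k)/(4+15+k).
Set (4+k)/(19+k) > 0.36 and solve: k > (0.36·19 − 4)/(1 − 0.36) = 4.438.
The smallest integer exceeding 4.438 is 5, and checking k=5: (9)/(24) = 0.3750 > 0.36.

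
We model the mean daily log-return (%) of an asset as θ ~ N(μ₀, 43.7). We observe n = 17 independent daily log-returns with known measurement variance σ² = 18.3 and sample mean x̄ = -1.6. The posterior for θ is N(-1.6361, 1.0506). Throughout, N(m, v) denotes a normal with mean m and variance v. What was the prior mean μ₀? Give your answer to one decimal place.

With known observation variance, the Normal–Normal posterior has precision τ_n = τ₀ + n/σ² and mean μ_n = (τ₀μ₀ + (n/σ²)x̄)/τ_n.
Here τ₀ = 1/43.7 = 0.022883 and τ_data = 17/18.3 = 0.928962, so τ_n = 0.951845.
Rearranging for μ₀: μ₀ = (μ_n·τ_n − τ_data·x̄)/τ₀ = (-1.6361·0.951845 − 0.928962·-1.6) / 0.022883 = -0.070974/0.022883 ≈ -3.1.

μ₀ = -3.1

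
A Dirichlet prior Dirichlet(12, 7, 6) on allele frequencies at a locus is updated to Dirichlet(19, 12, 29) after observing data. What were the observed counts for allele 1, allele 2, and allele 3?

counts (7, 5, 23)

For a Dirichlet(α) prior with multinomial counts c, the posterior is Dirichlet(α + c) componentwise.
Counts are posterior − prior componentwise: 19−12=7, 12−7=5, 29−6=23.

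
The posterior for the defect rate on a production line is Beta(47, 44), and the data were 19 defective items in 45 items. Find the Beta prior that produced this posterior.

Beta is conjugate to the binomial likelihood: posterior = Beta(a+s, b+f).
So a = 47 − 19 = 28 and b = 44 − 26 = 18.

Beta(28, 18)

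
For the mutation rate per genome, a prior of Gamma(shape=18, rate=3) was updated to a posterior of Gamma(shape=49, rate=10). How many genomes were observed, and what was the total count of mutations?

Gamma–Poisson conjugacy: posterior shape = α + Σxᵢ, posterior rate = β + n.
Matching: Σxᵢ = 49 − 18 = 31 and n = 10 − 3 = 7.

n = 7 genomes with total 31 mutations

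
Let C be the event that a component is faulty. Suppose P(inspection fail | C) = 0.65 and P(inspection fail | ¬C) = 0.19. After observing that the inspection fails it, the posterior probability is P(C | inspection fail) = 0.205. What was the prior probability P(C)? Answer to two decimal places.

P(C) = 0.07

In odds form, posterior odds = prior odds × likelihood ratio, so prior odds = posterior odds ÷ LR.
Posterior odds = 0.205/(1−0.205) = 0.2579. LR = 0.65/0.19 = 3.4211.
Prior odds = 0.2579/3.4211 = 0.0754, so P(C) = 0.0754/(1+0.0754) ≈ 0.07.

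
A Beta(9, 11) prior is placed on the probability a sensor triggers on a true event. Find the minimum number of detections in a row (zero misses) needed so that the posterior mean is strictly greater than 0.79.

k = 33

After k detections and 0 misses the posterior is Beta(9+k, 11), with mean (9+k)/(9+11+k).
Set (9+k)/(20+k) > 0.79 and solve: k > (0.79·20 − 9)/(1 − 0.79) = 32.381.
The smallest integer exceeding 32.381 is 33.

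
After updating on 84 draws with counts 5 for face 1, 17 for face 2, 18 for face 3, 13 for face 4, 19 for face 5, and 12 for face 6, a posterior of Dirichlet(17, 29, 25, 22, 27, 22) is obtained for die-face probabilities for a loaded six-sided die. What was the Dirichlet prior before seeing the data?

Dirichlet(12, 12, 7, 9, 8, 10)

For a Dirichlet(α) prior with multinomial counts c, the posterior is Dirichlet(α + c) componentwise.
Subtract each count from the matching posterior parameter: 17−5=12, 29−17=12, 25−18=7, 22−13=9, 27−19=8, 22−12=10.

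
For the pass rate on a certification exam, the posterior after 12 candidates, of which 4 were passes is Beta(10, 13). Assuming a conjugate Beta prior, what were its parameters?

Beta(6, 5)

Beta is conjugate to the binomial likelihood: posterior = Beta(a+s, b+f).
So a = 10 − 4 = 6 and b = 13 − 8 = 5.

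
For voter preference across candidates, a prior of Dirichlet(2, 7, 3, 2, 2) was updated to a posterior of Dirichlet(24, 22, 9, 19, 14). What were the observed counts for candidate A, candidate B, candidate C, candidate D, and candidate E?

For a Dirichlet(α) prior with multinomial counts c, the posterior is Dirichlet(α + c) componentwise.
Counts are posterior − prior componentwise: 24−2=22, 22−7=15, 9−3=6, 19−2=17, 14−2=12.

counts (22, 15, 6, 17, 12)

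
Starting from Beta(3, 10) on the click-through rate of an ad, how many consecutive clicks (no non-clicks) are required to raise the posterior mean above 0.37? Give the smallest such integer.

k = 3

After k clicks and 0 non-clicks the posterior is Beta(3+k, 10), with mean (3+k)/(3+10+k).
Set (3+k)/(13+k) > 0.37 and solve: k > (0.37·13 − 3)/(1 − 0.37) = 2.873.
The smallest integer exceeding 2.873 is 3, and checking k=3: (6)/(16) = 0.3750 > 0.37.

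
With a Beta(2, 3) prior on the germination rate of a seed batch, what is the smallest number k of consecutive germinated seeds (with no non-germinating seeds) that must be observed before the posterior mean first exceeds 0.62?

k = 3

After k germinated seeds and 0 non-germinating seeds the posterior is Beta(2+k, 3), with mean (2+k)/(2+3+k).
Set (2+k)/(5+k) > 0.62 and solve: k > (0.62·5 − 2)/(1 − 0.62) = 2.895.
The smallest integer exceeding 2.895 is 3.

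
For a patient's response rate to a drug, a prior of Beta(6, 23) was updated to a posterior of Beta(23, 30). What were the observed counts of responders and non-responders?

Under Beta–binomial conjugacy the posterior parameters are (a+s, b+f).
So s = 23 − 6 = 17 and f = 30 − 23 = 7.

17 responders and 7 non-responders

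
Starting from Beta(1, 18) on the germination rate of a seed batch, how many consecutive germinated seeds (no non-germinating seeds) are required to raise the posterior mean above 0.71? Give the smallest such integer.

k = 44

After k germinated seeds and 0 non-germinating seeds the posterior is Beta(1+k, 18), with mean (1+k)/(1+18+k).
Set (1+k)/(19+k) > 0.71 and solve: k > (0.71·19 − 1)/(1 − 0.71) = 43.069.
The smallest integer exceeding 43.069 is 44, and checking k=44: (45)/(63) = 0.7143 > 0.71.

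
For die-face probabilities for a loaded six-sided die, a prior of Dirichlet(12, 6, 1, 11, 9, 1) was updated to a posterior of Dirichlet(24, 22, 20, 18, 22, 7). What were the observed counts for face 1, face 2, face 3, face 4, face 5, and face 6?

counts (12, 16, 19, 7, 13, 6)

For a Dirichlet(α) prior with multinomial counts c, the posterior is Dirichlet(α + c) componentwise.
Counts are posterior − prior componentwise: 24−12=12, 22−6=16, 20−1=19, 18−11=7, 22−9=13, 7−1=6.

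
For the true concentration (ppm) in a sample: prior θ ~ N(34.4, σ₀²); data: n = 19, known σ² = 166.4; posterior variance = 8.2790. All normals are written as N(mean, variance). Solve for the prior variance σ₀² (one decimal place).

For the Normal–Normal model with known σ², precisions add: τ_n = τ₀ + n/σ².
So 1/σ₀² = 1/8.2790 − 19/166.4 = 0.120788 − 0.114183 = 0.006605.
Hence σ₀² = 1/0.006605 ≈ 151.4.

σ₀² = 151.4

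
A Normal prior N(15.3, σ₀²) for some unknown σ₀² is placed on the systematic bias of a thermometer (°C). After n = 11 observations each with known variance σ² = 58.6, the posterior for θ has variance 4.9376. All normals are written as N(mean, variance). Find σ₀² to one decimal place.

σ₀² = 67.5

For the Normal–Normal model with known σ², precisions add: τ_n = τ₀ + n/σ².
So 1/σ₀² = 1/4.9376 − 11/58.6 = 0.202528 − 0.187713 = 0.014815.
Hence σ₀² = 1/0.014815 ≈ 67.5.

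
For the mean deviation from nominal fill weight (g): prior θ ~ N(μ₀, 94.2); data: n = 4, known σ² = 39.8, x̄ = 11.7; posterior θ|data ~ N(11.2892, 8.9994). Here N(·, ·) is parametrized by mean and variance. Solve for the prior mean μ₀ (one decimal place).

μ₀ = 7.4

The posterior mean is a precision-weighted average: μ_n = (τ₀μ₀ + τ_data·x̄)/(τ₀+τ_data), with τ₀=1/σ₀² and τ_data=n/σ².
Here τ₀ = 1/94.2 = 0.010616 and τ_data = 4/39.8 = 0.100503, so τ_n = 0.111119.
Rearranging for μ₀: μ₀ = (μ_n·τ_n − τ_data·x̄)/τ₀ = (11.2892·0.111119 − 0.100503·11.7) / 0.010616 = 0.078560/0.010616 ≈ 7.4.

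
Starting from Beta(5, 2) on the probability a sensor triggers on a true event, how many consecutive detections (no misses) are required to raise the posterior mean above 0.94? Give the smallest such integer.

k = 27

After k detections and 0 misses the posterior is Beta(5+k, 2), with mean (5+k)/(5+2+k).
Set (5+k)/(7+k) > 0.94 and solve: k > (0.94·7 − 5)/(1 − 0.94) = 26.333.
The smallest integer exceeding 26.333 is 27, and checking k=27: (32)/(34) = 0.9412 > 0.94.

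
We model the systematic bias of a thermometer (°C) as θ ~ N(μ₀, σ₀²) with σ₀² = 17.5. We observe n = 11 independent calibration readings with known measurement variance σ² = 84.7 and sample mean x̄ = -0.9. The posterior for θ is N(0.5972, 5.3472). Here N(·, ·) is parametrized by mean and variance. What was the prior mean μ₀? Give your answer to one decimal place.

With known observation variance, the Normal–Normal posterior has precision τ_n = τ₀ + n/σ² and mean μ_n = (τ₀μ₀ + (n/σ²)x̄)/τ_n.
Here τ₀ = 1/17.5 = 0.057143 and τ_data = 11/84.7 = 0.129870, so τ_n = 0.187013.
Rearranging for μ₀: μ₀ = (μ_n·τ_n − τ_data·x̄)/τ₀ = (0.5972·0.187013 − 0.129870·-0.9) / 0.057143 = 0.228567/0.057143 ≈ 4.0.

μ₀ = 4.0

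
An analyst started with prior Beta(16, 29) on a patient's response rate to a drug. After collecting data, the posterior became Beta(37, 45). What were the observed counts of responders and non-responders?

Under Beta–binomial conjugacy the posterior parameters are (α+s, β+f).
So s = 37 − 16 = 21 and f = 45 − 29 = 16.

21 responders and 16 non-responders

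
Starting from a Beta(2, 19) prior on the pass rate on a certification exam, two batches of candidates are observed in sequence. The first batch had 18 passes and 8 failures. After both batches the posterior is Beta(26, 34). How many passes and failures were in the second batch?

6 passes and 7 failures

Because Beta–binomial updating is additive in the counts, the combined data contributed (α_post−α_prior, β_post−β_prior) successes and failures.
Total across both batches: 26−2=24 passes, 34−19=15 failures.
Subtract the first batch: 24−18=6 passes and 15−8=7 failures.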